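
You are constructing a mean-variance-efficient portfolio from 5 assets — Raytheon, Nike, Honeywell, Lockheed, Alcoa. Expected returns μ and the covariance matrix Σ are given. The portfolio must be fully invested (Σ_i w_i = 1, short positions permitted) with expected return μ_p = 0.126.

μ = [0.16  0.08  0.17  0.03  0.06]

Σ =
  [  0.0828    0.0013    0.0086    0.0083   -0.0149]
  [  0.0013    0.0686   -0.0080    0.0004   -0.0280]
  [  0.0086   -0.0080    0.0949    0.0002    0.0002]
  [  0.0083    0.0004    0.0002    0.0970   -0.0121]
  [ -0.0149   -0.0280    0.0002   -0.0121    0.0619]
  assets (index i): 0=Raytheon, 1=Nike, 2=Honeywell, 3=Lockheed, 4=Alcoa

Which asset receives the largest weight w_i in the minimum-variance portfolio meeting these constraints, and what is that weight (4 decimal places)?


Raytheon (0.3072)

p=Σ⁻¹μ = [2.1421  2.4178  1.7945  0.4441  2.6596]
q=Σ⁻¹𝟙 = [15.5741  30.3272  11.5782  13.3425  36.1930]
a=μᵀp=1.014133  b=𝟙ᵀp=9.458179  c=𝟙ᵀq=107.014958  D=ac−b²=19.070239
λ₁=(c·0.126−b)/D = (107.014958·0.126−9.458179)/19.070239 = 0.211099
λ₂=(a−b·0.126)/D = (1.014133−9.458179·0.126)/19.070239 = -0.009313
w* = 0.211099·p + -0.009313·q:
  w_0 = 0.211099·2.1421 + -0.009313·15.5741 = 0.3072  (Raytheon)
  w_1 = 0.211099·2.4178 + -0.009313·30.3272 = 0.2280  (Nike)
  w_2 = 0.211099·1.7945 + -0.009313·11.5782 = 0.2710  (Honeywell)
  w_3 = 0.211099·0.4441 + -0.009313·13.3425 = -0.0305  (Lockheed)
  w_4 = 0.211099·2.6596 + -0.009313·36.1930 = 0.2244  (Alcoa)
Σw_i=1.0000  μᵀw=0.1260
σ²=wᵀΣw=λ₁·μ_p+λ₂ = 0.211099·0.126 + -0.009313 = 0.017286 ≈ 0.0173


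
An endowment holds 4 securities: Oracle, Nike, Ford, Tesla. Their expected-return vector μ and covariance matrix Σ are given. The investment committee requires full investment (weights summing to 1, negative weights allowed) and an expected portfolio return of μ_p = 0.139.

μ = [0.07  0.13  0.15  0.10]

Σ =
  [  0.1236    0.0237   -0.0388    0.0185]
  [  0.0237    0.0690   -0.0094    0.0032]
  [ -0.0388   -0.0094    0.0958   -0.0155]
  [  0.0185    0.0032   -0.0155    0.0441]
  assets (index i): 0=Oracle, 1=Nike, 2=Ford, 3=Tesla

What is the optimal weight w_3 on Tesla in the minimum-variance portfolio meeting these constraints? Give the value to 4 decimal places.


0.2506

g=Σ⁻¹μ = [0.5507  1.8971  2.4198  2.7494]
h=Σ⁻¹𝟙 = [7.7334  13.2509  18.9359  25.1255]
a=μᵀg=0.923070  b=𝟙ᵀg=7.616896  c=𝟙ᵀh=65.045738  D=ac−b²=2.024641
λ₁=(c·0.139−b)/D = (65.045738·0.139−7.616896)/2.024641 = 0.703563
λ₂=(a−b·0.139)/D = (0.923070−7.616896·0.139)/2.024641 = -0.067014
w* = 0.703563·g + -0.067014·h:
  w_0 = 0.703563·0.5507 + -0.067014·7.7334 = -0.1308  (Oracle)
  w_1 = 0.703563·1.8971 + -0.067014·13.2509 = 0.4467  (Nike)
  w_2 = 0.703563·2.4198 + -0.067014·18.9359 = 0.4335  (Ford)
  w_3 = 0.703563·2.7494 + -0.067014·25.1255 = 0.2506  (Tesla)
Σw_i=1.0000  μᵀw=0.1390
σ²=wᵀΣw=λ₁·μ_p+λ₂ = 0.703563·0.139 + -0.067014 = 0.030781 ≈ 0.0308


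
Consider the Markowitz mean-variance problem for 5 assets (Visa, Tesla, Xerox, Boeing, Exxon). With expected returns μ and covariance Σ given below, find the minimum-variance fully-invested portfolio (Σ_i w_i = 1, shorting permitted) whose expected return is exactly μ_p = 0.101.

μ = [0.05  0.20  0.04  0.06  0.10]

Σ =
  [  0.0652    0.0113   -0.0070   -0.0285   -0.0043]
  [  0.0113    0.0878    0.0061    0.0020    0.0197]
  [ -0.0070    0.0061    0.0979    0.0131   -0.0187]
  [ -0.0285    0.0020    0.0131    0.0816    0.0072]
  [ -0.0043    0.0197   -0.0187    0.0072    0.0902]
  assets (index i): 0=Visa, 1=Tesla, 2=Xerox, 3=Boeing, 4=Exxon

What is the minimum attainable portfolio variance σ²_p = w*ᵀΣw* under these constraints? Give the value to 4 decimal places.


0.0185

x=Σ⁻¹μ = [0.9006  1.9516  0.3740  0.8773  0.7328]
y=Σ⁻¹𝟙 = [24.4067  4.2681  11.6778  17.7124  12.3250]
a=μᵀx=0.576231  b=𝟙ᵀx=4.836318  c=𝟙ᵀy=70.390031  D=ac−b²=17.170975
λ₁=(c·0.101−b)/D = (70.390031·0.101−4.836318)/17.170975 = 0.132379
λ₂=(a−b·0.101)/D = (0.576231−4.836318·0.101)/17.170975 = 0.005111
w* = 0.132379·x + 0.005111·y:
  w_0 = 0.132379·0.9006 + 0.005111·24.4067 = 0.2440  (Visa)
  w_1 = 0.132379·1.9516 + 0.005111·4.2681 = 0.2802  (Tesla)
  w_2 = 0.132379·0.3740 + 0.005111·11.6778 = 0.1092  (Xerox)
  w_3 = 0.132379·0.8773 + 0.005111·17.7124 = 0.2067  (Boeing)
  w_4 = 0.132379·0.7328 + 0.005111·12.3250 = 0.1600  (Exxon)
Σw_i=1.0000  μᵀw=0.1010
σ²=wᵀΣw=λ₁·μ_p+λ₂ = 0.132379·0.101 + 0.005111 = 0.018481 ≈ 0.0185


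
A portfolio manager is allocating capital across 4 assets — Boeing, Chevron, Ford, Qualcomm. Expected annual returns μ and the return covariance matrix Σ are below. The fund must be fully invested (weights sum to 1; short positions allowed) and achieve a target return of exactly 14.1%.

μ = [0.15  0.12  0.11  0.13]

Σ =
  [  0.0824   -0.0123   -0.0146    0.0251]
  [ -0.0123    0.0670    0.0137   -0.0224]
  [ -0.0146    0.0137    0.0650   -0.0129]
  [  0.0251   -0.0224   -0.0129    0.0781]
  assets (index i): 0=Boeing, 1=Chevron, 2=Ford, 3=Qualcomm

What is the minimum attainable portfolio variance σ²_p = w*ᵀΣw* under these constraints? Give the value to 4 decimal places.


p=Σ⁻¹μ = [1.9067  2.4231  2.0228  2.0809]
q=Σ⁻¹𝟙 = [12.9370  19.4280  17.5942  17.1246]
a=μᵀp=1.069798  b=𝟙ᵀp=8.433483  c=𝟙ᵀq=67.083895  D=ac−b²=0.642584
λ₁=(c·0.141−b)/D = (67.083895·0.141−8.433483)/0.642584 = 1.595662
λ₂=(a−b·0.141)/D = (1.069798−8.433483·0.141)/0.642584 = -0.185693
w* = 1.595662·p + -0.185693·q:
  w_0 = 1.595662·1.9067 + -0.185693·12.9370 = 0.6401  (Boeing)
  w_1 = 1.595662·2.4231 + -0.185693·19.4280 = 0.2589  (Chevron)
  w_2 = 1.595662·2.0228 + -0.185693·17.5942 = -0.0394  (Ford)
  w_3 = 1.595662·2.0809 + -0.185693·17.1246 = 0.1404  (Qualcomm)
Σw_i=1.0000  μᵀw=0.1410
σ²=wᵀΣw=λ₁·μ_p+λ₂ = 1.595662·0.141 + -0.185693 = 0.039296 ≈ 0.0393

0.0393


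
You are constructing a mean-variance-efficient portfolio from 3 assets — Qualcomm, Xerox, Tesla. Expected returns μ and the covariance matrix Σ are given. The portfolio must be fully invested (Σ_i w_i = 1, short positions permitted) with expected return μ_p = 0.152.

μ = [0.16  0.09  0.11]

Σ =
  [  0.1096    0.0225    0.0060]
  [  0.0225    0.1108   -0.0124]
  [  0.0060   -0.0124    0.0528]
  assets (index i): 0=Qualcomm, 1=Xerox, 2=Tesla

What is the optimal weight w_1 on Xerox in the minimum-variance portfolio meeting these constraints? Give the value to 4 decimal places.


-0.1269

p=Σ⁻¹μ = [1.1757  0.8131  2.1407]
q=Σ⁻¹𝟙 = [5.9130  10.1353  20.6477]
a=μᵀp=0.496772  b=𝟙ᵀp=4.129510  c=𝟙ᵀq=36.696029  D=ac−b²=1.176687
λ₁=(c·0.152−b)/D = (36.696029·0.152−4.129510)/1.176687 = 1.230817
λ₂=(a−b·0.152)/D = (0.496772−4.129510·0.152)/1.176687 = -0.111256
w* = 1.230817·p + -0.111256·q:
  w_0 = 1.230817·1.1757 + -0.111256·5.9130 = 0.7893  (Qualcomm)
  w_1 = 1.230817·0.8131 + -0.111256·10.1353 = -0.1269  (Xerox)
  w_2 = 1.230817·2.1407 + -0.111256·20.6477 = 0.3376  (Tesla)
Σw_i=1.0000  μᵀw=0.1520
σ²=wᵀΣw=λ₁·μ_p+λ₂ = 1.230817·0.152 + -0.111256 = 0.075828 ≈ 0.0758


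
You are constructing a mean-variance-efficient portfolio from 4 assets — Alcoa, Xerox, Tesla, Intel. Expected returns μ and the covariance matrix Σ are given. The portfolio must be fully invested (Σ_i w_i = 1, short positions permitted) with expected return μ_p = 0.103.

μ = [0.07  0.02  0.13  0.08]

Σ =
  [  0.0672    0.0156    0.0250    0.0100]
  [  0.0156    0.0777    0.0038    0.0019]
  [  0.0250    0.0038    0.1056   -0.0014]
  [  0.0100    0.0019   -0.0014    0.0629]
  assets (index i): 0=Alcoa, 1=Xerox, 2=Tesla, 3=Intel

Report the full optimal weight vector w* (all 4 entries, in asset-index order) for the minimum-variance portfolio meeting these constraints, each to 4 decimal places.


x=Σ⁻¹μ = [0.4116  0.0886  1.1467  1.2293]
y=Σ⁻¹𝟙 = [7.4451  10.6516  7.5169  14.5602]
a=μᵀx=0.277999  b=𝟙ᵀx=2.876195  c=𝟙ᵀy=40.173725  D=ac−b²=2.895763
λ₁=(c·0.103−b)/D = (40.173725·0.103−2.876195)/2.895763 = 0.435705
λ₂=(a−b·0.103)/D = (0.277999−2.876195·0.103)/2.895763 = -0.006302
w* = 0.435705·x + -0.006302·y:
  w_0 = 0.435705·0.4116 + -0.006302·7.4451 = 0.1324  (Alcoa)
  w_1 = 0.435705·0.0886 + -0.006302·10.6516 = -0.0285  (Xerox)
  w_2 = 0.435705·1.1467 + -0.006302·7.5169 = 0.4523  (Tesla)
  w_3 = 0.435705·1.2293 + -0.006302·14.5602 = 0.4438  (Intel)
Σw_i=1.0000  μᵀw=0.1030
σ²=wᵀΣw=λ₁·μ_p+λ₂ = 0.435705·0.103 + -0.006302 = 0.038576 ≈ 0.0386

0.1324  -0.0285  0.4523  0.4438


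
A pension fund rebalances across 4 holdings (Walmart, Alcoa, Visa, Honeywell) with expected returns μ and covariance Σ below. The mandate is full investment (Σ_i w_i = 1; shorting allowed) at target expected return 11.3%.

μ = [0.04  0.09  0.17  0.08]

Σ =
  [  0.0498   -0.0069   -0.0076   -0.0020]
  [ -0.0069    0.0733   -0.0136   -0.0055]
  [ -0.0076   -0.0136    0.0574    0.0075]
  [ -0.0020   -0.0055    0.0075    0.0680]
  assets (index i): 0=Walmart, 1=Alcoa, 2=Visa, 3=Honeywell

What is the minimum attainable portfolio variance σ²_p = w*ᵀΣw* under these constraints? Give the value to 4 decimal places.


0.0135

x=Σ⁻¹μ = [1.6800  2.1211  3.5553  1.0053]
y=Σ⁻¹𝟙 = [27.4016  21.8284  24.3145  14.5956]
a=μᵀx=0.942925  b=𝟙ᵀx=8.361731  c=𝟙ᵀy=88.140063  D=ac−b²=13.190961
λ₁=(c·0.113−b)/D = (88.140063·0.113−8.361731)/13.190961 = 0.121151
λ₂=(a−b·0.113)/D = (0.942925−8.361731·0.113)/13.190961 = -0.000148
w* = 0.121151·x + -0.000148·y:
  w_0 = 0.121151·1.6800 + -0.000148·27.4016 = 0.1995  (Walmart)
  w_1 = 0.121151·2.1211 + -0.000148·21.8284 = 0.2537  (Alcoa)
  w_2 = 0.121151·3.5553 + -0.000148·24.3145 = 0.4271  (Visa)
  w_3 = 0.121151·1.0053 + -0.000148·14.5956 = 0.1196  (Honeywell)
Σw_i=1.0000  μᵀw=0.1130
σ²=wᵀΣw=λ₁·μ_p+λ₂ = 0.121151·0.113 + -0.000148 = 0.013542 ≈ 0.0135


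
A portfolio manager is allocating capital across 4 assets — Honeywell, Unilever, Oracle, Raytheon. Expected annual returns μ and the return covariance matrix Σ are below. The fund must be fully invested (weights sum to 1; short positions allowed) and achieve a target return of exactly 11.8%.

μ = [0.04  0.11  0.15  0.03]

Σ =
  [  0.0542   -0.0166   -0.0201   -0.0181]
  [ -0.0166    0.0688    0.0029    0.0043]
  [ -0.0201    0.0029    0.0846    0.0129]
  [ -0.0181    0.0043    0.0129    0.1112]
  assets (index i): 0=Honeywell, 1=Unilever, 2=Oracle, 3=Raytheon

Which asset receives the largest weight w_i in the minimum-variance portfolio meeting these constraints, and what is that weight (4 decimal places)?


Oracle (0.4724)

x=Σ⁻¹μ = [2.2796  2.0370  2.1980  0.3071]
y=Σ⁻¹𝟙 = [35.6259  21.6397  17.7286  11.8982]
a=μᵀx=0.654165  b=𝟙ᵀx=6.821638  c=𝟙ᵀy=86.892361  D=ac−b²=10.307189
λ₁=(c·0.118−b)/D = (86.892361·0.118−6.821638)/10.307189 = 0.332939
λ₂=(a−b·0.118)/D = (0.654165−6.821638·0.118)/10.307189 = -0.014629
w* = 0.332939·x + -0.014629·y:
  w_0 = 0.332939·2.2796 + -0.014629·35.6259 = 0.2378  (Honeywell)
  w_1 = 0.332939·2.0370 + -0.014629·21.6397 = 0.3616  (Unilever)
  w_2 = 0.332939·2.1980 + -0.014629·17.7286 = 0.4724  (Oracle)
  w_3 = 0.332939·0.3071 + -0.014629·11.8982 = -0.0718  (Raytheon)
Σw_i=1.0000  μᵀw=0.1180
σ²=wᵀΣw=λ₁·μ_p+λ₂ = 0.332939·0.118 + -0.014629 = 0.024657 ≈ 0.0247


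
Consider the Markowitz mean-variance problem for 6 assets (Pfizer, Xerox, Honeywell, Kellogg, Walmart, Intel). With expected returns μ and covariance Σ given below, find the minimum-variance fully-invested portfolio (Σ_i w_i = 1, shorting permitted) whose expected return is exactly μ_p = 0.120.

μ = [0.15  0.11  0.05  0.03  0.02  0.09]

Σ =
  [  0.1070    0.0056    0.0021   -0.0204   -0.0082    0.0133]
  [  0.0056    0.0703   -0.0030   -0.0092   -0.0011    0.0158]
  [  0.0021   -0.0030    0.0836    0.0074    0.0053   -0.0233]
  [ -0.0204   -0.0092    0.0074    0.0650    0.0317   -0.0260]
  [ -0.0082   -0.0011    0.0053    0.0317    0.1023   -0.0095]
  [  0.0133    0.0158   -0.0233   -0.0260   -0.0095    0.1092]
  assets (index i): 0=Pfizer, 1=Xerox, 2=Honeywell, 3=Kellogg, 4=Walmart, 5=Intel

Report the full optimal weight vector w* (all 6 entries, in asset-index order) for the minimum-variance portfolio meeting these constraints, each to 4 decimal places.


g=Σ⁻¹μ = [1.4659  1.4589  0.7500  1.4521  -0.0734  0.9339]
h=Σ⁻¹𝟙 = [11.2550  13.7137  13.9377  23.0120  4.3307  14.6322]
a=μᵀg=0.544022  b=𝟙ᵀg=5.987511  c=𝟙ᵀh=80.881316  D=ac−b²=8.150923
λ₁=(c·0.120−b)/D = (80.881316·0.120−5.987511)/8.150923 = 0.456175
λ₂=(a−b·0.120)/D = (0.544022−5.987511·0.120)/8.150923 = -0.021406
w* = 0.456175·g + -0.021406·h:
  w_0 = 0.456175·1.4659 + -0.021406·11.2550 = 0.4278  (Pfizer)
  w_1 = 0.456175·1.4589 + -0.021406·13.7137 = 0.3720  (Xerox)
  w_2 = 0.456175·0.7500 + -0.021406·13.9377 = 0.0438  (Honeywell)
  w_3 = 0.456175·1.4521 + -0.021406·23.0120 = 0.1698  (Kellogg)
  w_4 = 0.456175·-0.0734 + -0.021406·4.3307 = -0.1262  (Walmart)
  w_5 = 0.456175·0.9339 + -0.021406·14.6322 = 0.1128  (Intel)
Σw_i=1.0000  μᵀw=0.1200
σ²=wᵀΣw=λ₁·μ_p+λ₂ = 0.456175·0.120 + -0.021406 = 0.033335 ≈ 0.0333

0.4278  0.3720  0.0438  0.1698  -0.1262  0.1128


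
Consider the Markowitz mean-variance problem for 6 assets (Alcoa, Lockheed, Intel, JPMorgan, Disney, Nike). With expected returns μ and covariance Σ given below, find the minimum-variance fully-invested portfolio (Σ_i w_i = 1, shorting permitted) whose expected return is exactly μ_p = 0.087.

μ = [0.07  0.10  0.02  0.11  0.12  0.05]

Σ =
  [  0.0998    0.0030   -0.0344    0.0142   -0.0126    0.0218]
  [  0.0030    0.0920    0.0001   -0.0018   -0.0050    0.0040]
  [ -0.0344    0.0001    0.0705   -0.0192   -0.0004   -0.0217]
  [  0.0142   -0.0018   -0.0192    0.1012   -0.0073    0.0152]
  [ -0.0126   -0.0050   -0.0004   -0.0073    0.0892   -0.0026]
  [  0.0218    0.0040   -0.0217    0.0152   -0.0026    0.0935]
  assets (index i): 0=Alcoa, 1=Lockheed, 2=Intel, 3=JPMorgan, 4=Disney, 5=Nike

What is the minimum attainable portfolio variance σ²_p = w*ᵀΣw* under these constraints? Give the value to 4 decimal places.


p=Σ⁻¹μ = [1.0530  1.1509  1.2651  1.2645  1.6786  0.3747]
q=Σ⁻¹𝟙 = [17.6836  10.8723  29.8551  12.6848  15.8228  11.4139]
a=μᵀp=0.573374  b=𝟙ᵀp=6.786933  c=𝟙ᵀq=98.332381  D=ac−b²=10.318757
λ₁=(c·0.087−b)/D = (98.332381·0.087−6.786933)/10.318757 = 0.171337
λ₂=(a−b·0.087)/D = (0.573374−6.786933·0.087)/10.318757 = -0.001656
w* = 0.171337·p + -0.001656·q:
  w_0 = 0.171337·1.0530 + -0.001656·17.6836 = 0.1511  (Alcoa)
  w_1 = 0.171337·1.1509 + -0.001656·10.8723 = 0.1792  (Lockheed)
  w_2 = 0.171337·1.2651 + -0.001656·29.8551 = 0.1673  (Intel)
  w_3 = 0.171337·1.2645 + -0.001656·12.6848 = 0.1956  (JPMorgan)
  w_4 = 0.171337·1.6786 + -0.001656·15.8228 = 0.2614  (Disney)
  w_5 = 0.171337·0.3747 + -0.001656·11.4139 = 0.0453  (Nike)
Σw_i=1.0000  μᵀw=0.0870
σ²=wᵀΣw=λ₁·μ_p+λ₂ = 0.171337·0.087 + -0.001656 = 0.013250 ≈ 0.0133

0.0133


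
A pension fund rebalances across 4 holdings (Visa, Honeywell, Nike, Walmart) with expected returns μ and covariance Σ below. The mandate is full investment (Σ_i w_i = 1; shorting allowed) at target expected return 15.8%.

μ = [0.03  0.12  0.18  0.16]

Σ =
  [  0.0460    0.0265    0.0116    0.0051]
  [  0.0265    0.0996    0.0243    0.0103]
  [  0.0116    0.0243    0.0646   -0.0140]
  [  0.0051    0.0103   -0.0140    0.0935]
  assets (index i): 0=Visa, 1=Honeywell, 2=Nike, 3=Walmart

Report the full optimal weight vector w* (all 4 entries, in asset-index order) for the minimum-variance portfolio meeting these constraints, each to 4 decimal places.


x=Σ⁻¹μ = [-0.6092  0.3501  3.2389  2.1908]
y=Σ⁻¹𝟙 = [16.1652  0.8865  14.8305  11.9364]
a=μᵀx=0.957271  b=𝟙ᵀx=5.170654  c=𝟙ᵀy=43.818603  D=ac−b²=15.210609
λ₁=(c·0.158−b)/D = (43.818603·0.158−5.170654)/15.210609 = 0.115228
λ₂=(a−b·0.158)/D = (0.957271−5.170654·0.158)/15.210609 = 0.009224
w* = 0.115228·x + 0.009224·y:
  w_0 = 0.115228·-0.6092 + 0.009224·16.1652 = 0.0789  (Visa)
  w_1 = 0.115228·0.3501 + 0.009224·0.8865 = 0.0485  (Honeywell)
  w_2 = 0.115228·3.2389 + 0.009224·14.8305 = 0.5100  (Nike)
  w_3 = 0.115228·2.1908 + 0.009224·11.9364 = 0.3626  (Walmart)
Σw_i=1.0000  μᵀw=0.1580
σ²=wᵀΣw=λ₁·μ_p+λ₂ = 0.115228·0.158 + 0.009224 = 0.027430 ≈ 0.0274

0.0789  0.0485  0.5100  0.3626


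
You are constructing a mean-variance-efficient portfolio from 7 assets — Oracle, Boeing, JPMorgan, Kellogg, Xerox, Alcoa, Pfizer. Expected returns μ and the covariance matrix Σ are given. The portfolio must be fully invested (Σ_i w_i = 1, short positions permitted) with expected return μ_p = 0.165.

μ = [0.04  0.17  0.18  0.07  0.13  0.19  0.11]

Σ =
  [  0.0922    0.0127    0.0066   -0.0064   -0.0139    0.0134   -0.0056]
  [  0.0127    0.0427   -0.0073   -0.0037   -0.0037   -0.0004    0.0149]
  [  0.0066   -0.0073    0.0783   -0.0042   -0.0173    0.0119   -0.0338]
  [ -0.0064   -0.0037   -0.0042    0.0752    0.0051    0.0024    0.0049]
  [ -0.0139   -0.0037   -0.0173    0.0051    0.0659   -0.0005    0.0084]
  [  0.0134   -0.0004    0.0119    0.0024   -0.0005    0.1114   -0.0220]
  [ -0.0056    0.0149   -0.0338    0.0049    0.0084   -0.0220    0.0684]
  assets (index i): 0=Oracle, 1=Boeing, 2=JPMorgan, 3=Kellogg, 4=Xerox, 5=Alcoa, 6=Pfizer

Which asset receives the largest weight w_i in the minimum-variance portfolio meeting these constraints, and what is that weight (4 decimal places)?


Boeing (0.2920)

g=Σ⁻¹μ = [-0.0152  4.0111  4.4168  0.9162  2.9035  1.8535  3.0897]
h=Σ⁻¹𝟙 = [10.4395  19.7243  28.4811  13.3586  21.8573  9.4262  24.6425]
a=μᵀg=2.609912  b=𝟙ᵀg=17.175518  c=𝟙ᵀh=127.929607  D=ac−b²=38.886647
λ₁=(c·0.165−b)/D = (127.929607·0.165−17.175518)/38.886647 = 0.101137
λ₂=(a−b·0.165)/D = (2.609912−17.175518·0.165)/38.886647 = -0.005762
w* = 0.101137·g + -0.005762·h:
  w_0 = 0.101137·-0.0152 + -0.005762·10.4395 = -0.0617  (Oracle)
  w_1 = 0.101137·4.0111 + -0.005762·19.7243 = 0.2920  (Boeing)
  w_2 = 0.101137·4.4168 + -0.005762·28.4811 = 0.2826  (JPMorgan)
  w_3 = 0.101137·0.9162 + -0.005762·13.3586 = 0.0157  (Kellogg)
  w_4 = 0.101137·2.9035 + -0.005762·21.8573 = 0.1677  (Xerox)
  w_5 = 0.101137·1.8535 + -0.005762·9.4262 = 0.1331  (Alcoa)
  w_6 = 0.101137·3.0897 + -0.005762·24.6425 = 0.1705  (Pfizer)
Σw_i=1.0000  μᵀw=0.1650
σ²=wᵀΣw=λ₁·μ_p+λ₂ = 0.101137·0.165 + -0.005762 = 0.010926 ≈ 0.0109


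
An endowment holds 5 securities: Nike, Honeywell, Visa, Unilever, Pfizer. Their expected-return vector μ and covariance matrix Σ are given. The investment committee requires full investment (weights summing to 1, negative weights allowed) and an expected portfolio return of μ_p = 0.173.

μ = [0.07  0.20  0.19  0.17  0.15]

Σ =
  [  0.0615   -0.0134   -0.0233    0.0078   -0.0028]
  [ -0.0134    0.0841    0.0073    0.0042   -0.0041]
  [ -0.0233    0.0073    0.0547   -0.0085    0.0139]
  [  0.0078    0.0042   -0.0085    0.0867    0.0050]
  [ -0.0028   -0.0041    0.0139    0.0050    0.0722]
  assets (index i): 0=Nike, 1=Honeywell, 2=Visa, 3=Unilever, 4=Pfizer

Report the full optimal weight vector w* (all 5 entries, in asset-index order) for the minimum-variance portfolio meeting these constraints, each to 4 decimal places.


p=Σ⁻¹μ = [3.1822  2.4689  4.4535  1.9136  1.3513]
q=Σ⁻¹𝟙 = [29.0197  14.0411  27.9303  10.4234  9.6742]
a=μᵀp=2.090698  b=𝟙ᵀp=13.369467  c=𝟙ᵀq=91.088717  D=ac−b²=11.696334
λ₁=(c·0.173−b)/D = (91.088717·0.173−13.369467)/11.696334 = 0.204242
λ₂=(a−b·0.173)/D = (2.090698−13.369467·0.173)/11.696334 = -0.018999
w* = 0.204242·p + -0.018999·q:
  w_0 = 0.204242·3.1822 + -0.018999·29.0197 = 0.0986  (Nike)
  w_1 = 0.204242·2.4689 + -0.018999·14.0411 = 0.2375  (Honeywell)
  w_2 = 0.204242·4.4535 + -0.018999·27.9303 = 0.3789  (Visa)
  w_3 = 0.204242·1.9136 + -0.018999·10.4234 = 0.1928  (Unilever)
  w_4 = 0.204242·1.3513 + -0.018999·9.6742 = 0.0922  (Pfizer)
Σw_i=1.0000  μᵀw=0.1730
σ²=wᵀΣw=λ₁·μ_p+λ₂ = 0.204242·0.173 + -0.018999 = 0.016335 ≈ 0.0163

0.0986  0.2375  0.3789  0.1928  0.0922


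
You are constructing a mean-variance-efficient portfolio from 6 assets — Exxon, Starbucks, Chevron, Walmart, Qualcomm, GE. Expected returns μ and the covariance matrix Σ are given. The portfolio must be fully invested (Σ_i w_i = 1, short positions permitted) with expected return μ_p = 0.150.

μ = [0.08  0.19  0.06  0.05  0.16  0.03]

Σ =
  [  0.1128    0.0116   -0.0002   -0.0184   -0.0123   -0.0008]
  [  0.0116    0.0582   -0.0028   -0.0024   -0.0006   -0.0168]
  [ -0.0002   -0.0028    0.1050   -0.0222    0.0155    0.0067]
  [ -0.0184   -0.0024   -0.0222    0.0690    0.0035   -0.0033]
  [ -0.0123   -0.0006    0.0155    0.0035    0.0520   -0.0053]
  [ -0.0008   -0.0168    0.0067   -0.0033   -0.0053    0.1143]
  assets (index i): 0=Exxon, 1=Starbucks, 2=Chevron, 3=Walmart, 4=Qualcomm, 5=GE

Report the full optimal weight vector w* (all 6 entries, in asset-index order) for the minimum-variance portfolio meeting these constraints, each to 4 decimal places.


0.0719  0.4088  0.0009  0.0569  0.3833  0.0782

u=Σ⁻¹μ = [0.8909  3.4524  0.3540  1.0764  3.2450  0.9369]
v=Σ⁻¹𝟙 = [12.5341  19.9530  11.0720  21.7342  18.9496  12.6265]
a=μᵀu=1.349589  b=𝟙ᵀu=9.955545  c=𝟙ᵀv=96.869297  D=ac−b²=31.620855
λ₁=(c·0.150−b)/D = (96.869297·0.150−9.955545)/31.620855 = 0.144678
λ₂=(a−b·0.150)/D = (1.349589−9.955545·0.150)/31.620855 = -0.004546
w* = 0.144678·u + -0.004546·v:
  w_0 = 0.144678·0.8909 + -0.004546·12.5341 = 0.0719  (Exxon)
  w_1 = 0.144678·3.4524 + -0.004546·19.9530 = 0.4088  (Starbucks)
  w_2 = 0.144678·0.3540 + -0.004546·11.0720 = 0.0009  (Chevron)
  w_3 = 0.144678·1.0764 + -0.004546·21.7342 = 0.0569  (Walmart)
  w_4 = 0.144678·3.2450 + -0.004546·18.9496 = 0.3833  (Qualcomm)
  w_5 = 0.144678·0.9369 + -0.004546·12.6265 = 0.0782  (GE)
Σw_i=1.0000  μᵀw=0.1500
σ²=wᵀΣw=λ₁·μ_p+λ₂ = 0.144678·0.150 + -0.004546 = 0.017156 ≈ 0.0172


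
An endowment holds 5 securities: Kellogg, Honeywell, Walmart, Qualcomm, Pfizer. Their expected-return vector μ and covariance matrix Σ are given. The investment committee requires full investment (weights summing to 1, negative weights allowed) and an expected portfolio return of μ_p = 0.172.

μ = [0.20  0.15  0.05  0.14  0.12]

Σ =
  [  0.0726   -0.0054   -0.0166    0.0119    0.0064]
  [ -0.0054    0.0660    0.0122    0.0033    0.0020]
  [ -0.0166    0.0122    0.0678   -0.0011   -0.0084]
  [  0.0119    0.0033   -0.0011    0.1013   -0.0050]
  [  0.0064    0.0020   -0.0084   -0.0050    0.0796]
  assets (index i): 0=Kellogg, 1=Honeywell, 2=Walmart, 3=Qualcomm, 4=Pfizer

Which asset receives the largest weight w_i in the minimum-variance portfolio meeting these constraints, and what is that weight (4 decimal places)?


Kellogg (0.4606)

g=Σ⁻¹μ = [2.9052  2.1841  1.2484  1.0531  1.4170]
h=Σ⁻¹𝟙 = [16.3176  12.2706  18.3339  8.4158  13.4059]
a=μᵀg=1.288538  b=𝟙ᵀg=8.807725  c=𝟙ᵀh=68.743806  D=ac−b²=11.003005
λ₁=(c·0.172−b)/D = (68.743806·0.172−8.807725)/11.003005 = 0.274126
λ₂=(a−b·0.172)/D = (1.288538−8.807725·0.172)/11.003005 = -0.020575
w* = 0.274126·g + -0.020575·h:
  w_0 = 0.274126·2.9052 + -0.020575·16.3176 = 0.4606  (Kellogg)
  w_1 = 0.274126·2.1841 + -0.020575·12.2706 = 0.3462  (Honeywell)
  w_2 = 0.274126·1.2484 + -0.020575·18.3339 = -0.0350  (Walmart)
  w_3 = 0.274126·1.0531 + -0.020575·8.4158 = 0.1155  (Qualcomm)
  w_4 = 0.274126·1.4170 + -0.020575·13.4059 = 0.1126  (Pfizer)
Σw_i=1.0000  μᵀw=0.1720
σ²=wᵀΣw=λ₁·μ_p+λ₂ = 0.274126·0.172 + -0.020575 = 0.026574 ≈ 0.0266


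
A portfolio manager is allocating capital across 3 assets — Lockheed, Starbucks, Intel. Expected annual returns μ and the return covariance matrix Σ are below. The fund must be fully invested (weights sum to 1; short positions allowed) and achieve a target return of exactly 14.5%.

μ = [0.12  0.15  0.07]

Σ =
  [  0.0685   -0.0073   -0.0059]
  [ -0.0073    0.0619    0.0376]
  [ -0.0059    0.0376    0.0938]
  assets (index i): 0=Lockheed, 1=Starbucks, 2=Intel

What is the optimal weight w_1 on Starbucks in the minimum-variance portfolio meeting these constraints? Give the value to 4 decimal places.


u=Σ⁻¹μ = [2.0301  2.8180  -0.2556]
v=Σ⁻¹𝟙 = [16.6552  14.5499  5.8762]
a=μᵀu=0.648413  b=𝟙ᵀu=4.592445  c=𝟙ᵀv=37.081341  D=ac−b²=2.953473
λ₁=(c·0.145−b)/D = (37.081341·0.145−4.592445)/2.953473 = 0.265568
λ₂=(a−b·0.145)/D = (0.648413−4.592445·0.145)/2.953473 = -0.005922
w* = 0.265568·u + -0.005922·v:
  w_0 = 0.265568·2.0301 + -0.005922·16.6552 = 0.4405  (Lockheed)
  w_1 = 0.265568·2.8180 + -0.005922·14.5499 = 0.6622  (Starbucks)
  w_2 = 0.265568·-0.2556 + -0.005922·5.8762 = -0.1027  (Intel)
Σw_i=1.0000  μᵀw=0.1450
σ²=wᵀΣw=λ₁·μ_p+λ₂ = 0.265568·0.145 + -0.005922 = 0.032585 ≈ 0.0326

0.6622


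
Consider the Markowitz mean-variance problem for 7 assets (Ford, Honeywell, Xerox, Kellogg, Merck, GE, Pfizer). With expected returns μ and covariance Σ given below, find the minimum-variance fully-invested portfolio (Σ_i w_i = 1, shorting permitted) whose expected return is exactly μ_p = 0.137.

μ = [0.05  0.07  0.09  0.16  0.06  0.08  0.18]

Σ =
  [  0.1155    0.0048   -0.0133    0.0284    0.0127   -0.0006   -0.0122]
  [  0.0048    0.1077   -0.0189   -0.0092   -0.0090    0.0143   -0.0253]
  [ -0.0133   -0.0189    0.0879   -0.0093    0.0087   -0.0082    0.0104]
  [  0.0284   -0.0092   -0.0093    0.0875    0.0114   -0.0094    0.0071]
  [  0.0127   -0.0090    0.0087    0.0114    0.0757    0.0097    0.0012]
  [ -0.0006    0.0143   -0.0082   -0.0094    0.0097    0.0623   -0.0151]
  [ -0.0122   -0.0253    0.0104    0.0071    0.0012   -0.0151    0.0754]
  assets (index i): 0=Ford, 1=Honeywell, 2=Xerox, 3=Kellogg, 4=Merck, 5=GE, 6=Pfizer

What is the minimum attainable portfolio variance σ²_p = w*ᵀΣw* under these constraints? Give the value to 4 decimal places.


0.0157

g=Σ⁻¹μ = [0.3603  1.4841  1.4432  1.9933  0.1208  2.1421  2.9838]
h=Σ⁻¹𝟙 = [8.4938  15.4045  15.9679  11.5822  7.1116  20.2995  20.4648]
a=μᵀg=1.286422  b=𝟙ᵀg=10.527578  c=𝟙ᵀh=99.324182  D=ac−b²=16.942922
λ₁=(c·0.137−b)/D = (99.324182·0.137−10.527578)/16.942922 = 0.181777
λ₂=(a−b·0.137)/D = (1.286422−10.527578·0.137)/16.942922 = -0.009199
w* = 0.181777·g + -0.009199·h:
  w_0 = 0.181777·0.3603 + -0.009199·8.4938 = -0.0126  (Ford)
  w_1 = 0.181777·1.4841 + -0.009199·15.4045 = 0.1281  (Honeywell)
  w_2 = 0.181777·1.4432 + -0.009199·15.9679 = 0.1155  (Xerox)
  w_3 = 0.181777·1.9933 + -0.009199·11.5822 = 0.2558  (Kellogg)
  w_4 = 0.181777·0.1208 + -0.009199·7.1116 = -0.0435  (Merck)
  w_5 = 0.181777·2.1421 + -0.009199·20.2995 = 0.2026  (GE)
  w_6 = 0.181777·2.9838 + -0.009199·20.4648 = 0.3541  (Pfizer)
Σw_i=1.0000  μᵀw=0.1370
σ²=wᵀΣw=λ₁·μ_p+λ₂ = 0.181777·0.137 + -0.009199 = 0.015705 ≈ 0.0157


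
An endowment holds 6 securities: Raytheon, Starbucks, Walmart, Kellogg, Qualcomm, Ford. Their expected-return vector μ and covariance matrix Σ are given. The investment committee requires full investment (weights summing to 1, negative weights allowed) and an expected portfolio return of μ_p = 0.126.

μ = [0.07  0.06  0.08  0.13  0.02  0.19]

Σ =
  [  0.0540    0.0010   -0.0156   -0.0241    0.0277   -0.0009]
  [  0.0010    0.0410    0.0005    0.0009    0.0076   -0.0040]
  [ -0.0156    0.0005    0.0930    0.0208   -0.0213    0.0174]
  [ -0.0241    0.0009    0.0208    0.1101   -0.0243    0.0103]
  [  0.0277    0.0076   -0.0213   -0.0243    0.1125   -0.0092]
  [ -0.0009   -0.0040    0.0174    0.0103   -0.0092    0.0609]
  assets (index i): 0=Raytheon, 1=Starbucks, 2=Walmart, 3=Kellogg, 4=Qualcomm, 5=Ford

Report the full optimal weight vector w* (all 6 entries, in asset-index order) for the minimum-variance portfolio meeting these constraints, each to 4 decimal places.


0.2213  0.1819  0.0267  0.1579  0.0081  0.4040

g=Σ⁻¹μ = [1.8959  1.6385  0.3731  1.2765  0.1888  2.9615]
h=Σ⁻¹𝟙 = [23.0573  23.4345  10.8048  12.2120  7.4797  14.2777]
a=μᵀg=0.993287  b=𝟙ᵀg=8.334396  c=𝟙ᵀh=91.266080  D=ac−b²=21.191257
λ₁=(c·0.126−b)/D = (91.266080·0.126−8.334396)/21.191257 = 0.149360
λ₂=(a−b·0.126)/D = (0.993287−8.334396·0.126)/21.191257 = -0.002683
w* = 0.149360·g + -0.002683·h:
  w_0 = 0.149360·1.8959 + -0.002683·23.0573 = 0.2213  (Raytheon)
  w_1 = 0.149360·1.6385 + -0.002683·23.4345 = 0.1819  (Starbucks)
  w_2 = 0.149360·0.3731 + -0.002683·10.8048 = 0.0267  (Walmart)
  w_3 = 0.149360·1.2765 + -0.002683·12.2120 = 0.1579  (Kellogg)
  w_4 = 0.149360·0.1888 + -0.002683·7.4797 = 0.0081  (Qualcomm)
  w_5 = 0.149360·2.9615 + -0.002683·14.2777 = 0.4040  (Ford)
Σw_i=1.0000  μᵀw=0.1260
σ²=wᵀΣw=λ₁·μ_p+λ₂ = 0.149360·0.126 + -0.002683 = 0.016137 ≈ 0.0161


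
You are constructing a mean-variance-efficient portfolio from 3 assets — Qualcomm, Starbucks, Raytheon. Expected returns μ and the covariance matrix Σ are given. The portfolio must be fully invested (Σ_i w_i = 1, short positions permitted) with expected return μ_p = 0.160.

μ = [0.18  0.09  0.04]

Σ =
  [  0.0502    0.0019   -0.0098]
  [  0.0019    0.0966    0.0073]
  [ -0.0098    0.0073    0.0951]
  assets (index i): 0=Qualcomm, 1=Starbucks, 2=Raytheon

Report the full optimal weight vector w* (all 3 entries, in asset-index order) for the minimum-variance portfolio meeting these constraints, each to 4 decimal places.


u=Σ⁻¹μ = [3.6998  0.8030  0.7402]
v=Σ⁻¹𝟙 = [21.9386  9.0072  12.0846]
a=μᵀu=0.767836  b=𝟙ᵀu=5.242974  c=𝟙ᵀv=43.030384  D=ac−b²=5.551484
λ₁=(c·0.160−b)/D = (43.030384·0.160−5.242974)/5.551484 = 0.295756
λ₂=(a−b·0.160)/D = (0.767836−5.242974·0.160)/5.551484 = -0.012797
w* = 0.295756·u + -0.012797·v:
  w_0 = 0.295756·3.6998 + -0.012797·21.9386 = 0.8135  (Qualcomm)
  w_1 = 0.295756·0.8030 + -0.012797·9.0072 = 0.1222  (Starbucks)
  w_2 = 0.295756·0.7402 + -0.012797·12.0846 = 0.0643  (Raytheon)
Σw_i=1.0000  μᵀw=0.1600
σ²=wᵀΣw=λ₁·μ_p+λ₂ = 0.295756·0.160 + -0.012797 = 0.034524 ≈ 0.0345

0.8135  0.1222  0.0643


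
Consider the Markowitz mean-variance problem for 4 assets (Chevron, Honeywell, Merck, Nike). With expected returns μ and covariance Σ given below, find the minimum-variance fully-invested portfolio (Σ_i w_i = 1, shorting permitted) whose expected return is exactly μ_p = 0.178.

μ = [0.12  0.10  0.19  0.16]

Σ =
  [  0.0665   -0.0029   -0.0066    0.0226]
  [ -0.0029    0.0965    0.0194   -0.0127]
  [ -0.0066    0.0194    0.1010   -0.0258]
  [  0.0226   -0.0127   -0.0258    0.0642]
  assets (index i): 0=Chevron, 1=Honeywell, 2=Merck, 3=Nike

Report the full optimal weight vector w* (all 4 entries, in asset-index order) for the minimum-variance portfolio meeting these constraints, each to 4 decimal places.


g=Σ⁻¹μ = [0.9499  0.9857  2.6244  3.4074]
h=Σ⁻¹𝟙 = [10.2124  10.5159  13.5293  19.4986]
a=μᵀg=1.256377  b=𝟙ᵀg=7.967399  c=𝟙ᵀh=53.756040  D=ac−b²=4.058391
λ₁=(c·0.178−b)/D = (53.756040·0.178−7.967399)/4.058391 = 0.394535
λ₂=(a−b·0.178)/D = (1.256377−7.967399·0.178)/4.058391 = -0.039873
w* = 0.394535·g + -0.039873·h:
  w_0 = 0.394535·0.9499 + -0.039873·10.2124 = -0.0324  (Chevron)
  w_1 = 0.394535·0.9857 + -0.039873·10.5159 = -0.0304  (Honeywell)
  w_2 = 0.394535·2.6244 + -0.039873·13.5293 = 0.4959  (Merck)
  w_3 = 0.394535·3.4074 + -0.039873·19.4986 = 0.5669  (Nike)
Σw_i=1.0000  μᵀw=0.1780
σ²=wᵀΣw=λ₁·μ_p+λ₂ = 0.394535·0.178 + -0.039873 = 0.030354 ≈ 0.0304

-0.0324  -0.0304  0.4959  0.5669


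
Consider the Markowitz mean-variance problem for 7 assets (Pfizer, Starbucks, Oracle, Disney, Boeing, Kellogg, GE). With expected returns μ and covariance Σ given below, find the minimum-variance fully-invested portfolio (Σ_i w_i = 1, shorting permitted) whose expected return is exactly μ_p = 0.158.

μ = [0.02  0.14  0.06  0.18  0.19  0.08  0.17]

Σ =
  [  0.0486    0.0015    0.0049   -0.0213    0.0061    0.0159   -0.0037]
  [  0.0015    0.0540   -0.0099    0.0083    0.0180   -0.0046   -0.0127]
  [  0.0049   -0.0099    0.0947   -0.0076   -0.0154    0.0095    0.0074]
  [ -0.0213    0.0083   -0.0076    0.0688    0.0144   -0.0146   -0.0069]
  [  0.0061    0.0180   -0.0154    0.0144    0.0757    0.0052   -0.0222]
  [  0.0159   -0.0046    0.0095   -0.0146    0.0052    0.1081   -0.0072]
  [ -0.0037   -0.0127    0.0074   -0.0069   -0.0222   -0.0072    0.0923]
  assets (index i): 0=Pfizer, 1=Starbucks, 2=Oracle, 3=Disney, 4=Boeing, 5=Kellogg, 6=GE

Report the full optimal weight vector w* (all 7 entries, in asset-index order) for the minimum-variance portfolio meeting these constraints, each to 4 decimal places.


-0.0070  0.1791  0.0664  0.2074  0.2242  0.0771  0.2529

u=Σ⁻¹μ = [1.0452  2.3361  1.0944  2.8072  2.3595  1.0535  2.9770]
v=Σ⁻¹𝟙 = [26.3719  18.2921  12.2118  23.6026  9.4381  9.0207  18.1674]
a=μᵀu=1.957586  b=𝟙ᵀu=13.672868  c=𝟙ᵀv=117.104698  D=ac−b²=42.295152
λ₁=(c·0.158−b)/D = (117.104698·0.158−13.672868)/42.295152 = 0.114190
λ₂=(a−b·0.158)/D = (1.957586−13.672868·0.158)/42.295152 = -0.004793
w* = 0.114190·u + -0.004793·v:
  w_0 = 0.114190·1.0452 + -0.004793·26.3719 = -0.0070  (Pfizer)
  w_1 = 0.114190·2.3361 + -0.004793·18.2921 = 0.1791  (Starbucks)
  w_2 = 0.114190·1.0944 + -0.004793·12.2118 = 0.0664  (Oracle)
  w_3 = 0.114190·2.8072 + -0.004793·23.6026 = 0.2074  (Disney)
  w_4 = 0.114190·2.3595 + -0.004793·9.4381 = 0.2242  (Boeing)
  w_5 = 0.114190·1.0535 + -0.004793·9.0207 = 0.0771  (Kellogg)
  w_6 = 0.114190·2.9770 + -0.004793·18.1674 = 0.2529  (GE)
Σw_i=1.0000  μᵀw=0.1580
σ²=wᵀΣw=λ₁·μ_p+λ₂ = 0.114190·0.158 + -0.004793 = 0.013249 ≈ 0.0132


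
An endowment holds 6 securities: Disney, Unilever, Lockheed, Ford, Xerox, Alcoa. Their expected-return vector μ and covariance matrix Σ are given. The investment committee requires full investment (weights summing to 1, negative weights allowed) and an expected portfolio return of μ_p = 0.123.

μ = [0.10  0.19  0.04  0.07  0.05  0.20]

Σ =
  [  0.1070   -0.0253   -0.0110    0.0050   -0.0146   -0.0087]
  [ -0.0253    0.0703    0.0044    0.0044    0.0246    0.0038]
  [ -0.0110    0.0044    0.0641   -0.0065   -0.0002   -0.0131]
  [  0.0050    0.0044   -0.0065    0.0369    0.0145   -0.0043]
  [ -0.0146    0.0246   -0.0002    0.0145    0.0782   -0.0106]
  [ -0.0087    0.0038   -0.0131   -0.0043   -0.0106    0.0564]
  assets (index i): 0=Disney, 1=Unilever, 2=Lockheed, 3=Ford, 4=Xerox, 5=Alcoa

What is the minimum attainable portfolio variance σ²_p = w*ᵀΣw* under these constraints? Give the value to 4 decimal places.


g=Σ⁻¹μ = [2.1142  2.8625  1.8759  1.9624  0.3619  4.3327]
h=Σ⁻¹𝟙 = [17.5856  11.5021  26.7605  27.0136  11.5953  30.1227]
a=μᵀg=1.852341  b=𝟙ᵀg=13.509629  c=𝟙ᵀh=124.579739  D=ac−b²=48.254121
λ₁=(c·0.123−b)/D = (124.579739·0.123−13.509629)/48.254121 = 0.037586
λ₂=(a−b·0.123)/D = (1.852341−13.509629·0.123)/48.254121 = 0.003951
w* = 0.037586·g + 0.003951·h:
  w_0 = 0.037586·2.1142 + 0.003951·17.5856 = 0.1489  (Disney)
  w_1 = 0.037586·2.8625 + 0.003951·11.5021 = 0.1530  (Unilever)
  w_2 = 0.037586·1.8759 + 0.003951·26.7605 = 0.1762  (Lockheed)
  w_3 = 0.037586·1.9624 + 0.003951·27.0136 = 0.1805  (Ford)
  w_4 = 0.037586·0.3619 + 0.003951·11.5953 = 0.0594  (Xerox)
  w_5 = 0.037586·4.3327 + 0.003951·30.1227 = 0.2819  (Alcoa)
Σw_i=1.0000  μᵀw=0.1230
σ²=wᵀΣw=λ₁·μ_p+λ₂ = 0.037586·0.123 + 0.003951 = 0.008574 ≈ 0.0086

0.0086


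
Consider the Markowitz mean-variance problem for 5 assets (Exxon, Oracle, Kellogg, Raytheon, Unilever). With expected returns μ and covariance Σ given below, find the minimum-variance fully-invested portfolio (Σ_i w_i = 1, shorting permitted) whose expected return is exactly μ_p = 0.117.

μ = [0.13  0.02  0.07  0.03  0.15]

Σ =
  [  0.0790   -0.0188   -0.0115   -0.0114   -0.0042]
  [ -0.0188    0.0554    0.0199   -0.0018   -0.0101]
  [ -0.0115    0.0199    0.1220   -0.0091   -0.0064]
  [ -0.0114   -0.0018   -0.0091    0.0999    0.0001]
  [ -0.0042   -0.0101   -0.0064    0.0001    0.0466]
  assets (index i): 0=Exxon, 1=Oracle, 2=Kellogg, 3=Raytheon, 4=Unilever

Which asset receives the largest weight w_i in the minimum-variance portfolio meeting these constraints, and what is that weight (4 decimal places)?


x=Σ⁻¹μ = [2.4577  1.6441  0.7927  0.6787  3.9041]
y=Σ⁻¹𝟙 = [24.5971  29.5307  8.3854  14.0816  31.1980]
a=μᵀx=1.013857  b=𝟙ᵀx=9.477360  c=𝟙ᵀy=107.792785  D=ac−b²=19.466121
λ₁=(c·0.117−b)/D = (107.792785·0.117−9.477360)/19.466121 = 0.161018
λ₂=(a−b·0.117)/D = (1.013857−9.477360·0.117)/19.466121 = -0.004880
w* = 0.161018·x + -0.004880·y:
  w_0 = 0.161018·2.4577 + -0.004880·24.5971 = 0.2757  (Exxon)
  w_1 = 0.161018·1.6441 + -0.004880·29.5307 = 0.1206  (Oracle)
  w_2 = 0.161018·0.7927 + -0.004880·8.3854 = 0.0867  (Kellogg)
  w_3 = 0.161018·0.6787 + -0.004880·14.0816 = 0.0406  (Raytheon)
  w_4 = 0.161018·3.9041 + -0.004880·31.1980 = 0.4764  (Unilever)
Σw_i=1.0000  μᵀw=0.1170
σ²=wᵀΣw=λ₁·μ_p+λ₂ = 0.161018·0.117 + -0.004880 = 0.013959 ≈ 0.0140

Unilever (0.4764)


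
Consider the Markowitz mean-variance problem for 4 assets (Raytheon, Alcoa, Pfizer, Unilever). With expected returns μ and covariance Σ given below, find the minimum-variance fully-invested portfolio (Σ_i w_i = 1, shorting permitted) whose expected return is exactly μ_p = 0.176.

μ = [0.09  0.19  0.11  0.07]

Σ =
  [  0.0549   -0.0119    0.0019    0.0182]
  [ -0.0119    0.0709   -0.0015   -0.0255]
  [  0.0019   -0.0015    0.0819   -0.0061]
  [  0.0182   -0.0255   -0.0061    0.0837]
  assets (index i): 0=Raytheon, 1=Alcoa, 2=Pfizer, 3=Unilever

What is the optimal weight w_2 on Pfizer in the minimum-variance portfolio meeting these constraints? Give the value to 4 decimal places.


p=Σ⁻¹μ = [1.8240  3.6103  1.4897  1.6482]
q=Σ⁻¹𝟙 = [17.3963  23.1318  13.4360  16.1913]
a=μᵀp=1.129343  b=𝟙ᵀp=8.572074  c=𝟙ᵀq=70.155486  D=ac−b²=5.749189
λ₁=(c·0.176−b)/D = (70.155486·0.176−8.572074)/5.749189 = 0.656665
λ₂=(a−b·0.176)/D = (1.129343−8.572074·0.176)/5.749189 = -0.065982
w* = 0.656665·p + -0.065982·q:
  w_0 = 0.656665·1.8240 + -0.065982·17.3963 = 0.0499  (Raytheon)
  w_1 = 0.656665·3.6103 + -0.065982·23.1318 = 0.8445  (Alcoa)
  w_2 = 0.656665·1.4897 + -0.065982·13.4360 = 0.0917  (Pfizer)
  w_3 = 0.656665·1.6482 + -0.065982·16.1913 = 0.0140  (Unilever)
Σw_i=1.0000  μᵀw=0.1760
σ²=wᵀΣw=λ₁·μ_p+λ₂ = 0.656665·0.176 + -0.065982 = 0.049591 ≈ 0.0496

0.0917


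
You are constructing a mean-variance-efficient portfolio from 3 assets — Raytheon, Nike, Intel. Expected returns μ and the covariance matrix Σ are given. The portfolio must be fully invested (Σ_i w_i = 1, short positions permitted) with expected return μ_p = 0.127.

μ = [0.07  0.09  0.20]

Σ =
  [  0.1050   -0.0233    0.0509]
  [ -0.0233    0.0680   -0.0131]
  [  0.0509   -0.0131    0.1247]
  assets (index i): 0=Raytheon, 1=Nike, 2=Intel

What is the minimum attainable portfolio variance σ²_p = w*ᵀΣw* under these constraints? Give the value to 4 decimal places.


0.0324

g=Σ⁻¹μ = [0.2302  1.7283  1.6914]
h=Σ⁻¹𝟙 = [11.2059  19.6061  5.5049]
a=μᵀg=0.509947  b=𝟙ᵀg=3.649935  c=𝟙ᵀh=36.316867  D=ac−b²=5.197639
λ₁=(c·0.127−b)/D = (36.316867·0.127−3.649935)/5.197639 = 0.185143
λ₂=(a−b·0.127)/D = (0.509947−3.649935·0.127)/5.197639 = 0.008928
w* = 0.185143·g + 0.008928·h:
  w_0 = 0.185143·0.2302 + 0.008928·11.2059 = 0.1427  (Raytheon)
  w_1 = 0.185143·1.7283 + 0.008928·19.6061 = 0.4950  (Nike)
  w_2 = 0.185143·1.6914 + 0.008928·5.5049 = 0.3623  (Intel)
Σw_i=1.0000  μᵀw=0.1270
σ²=wᵀΣw=λ₁·μ_p+λ₂ = 0.185143·0.127 + 0.008928 = 0.032441 ≈ 0.0324
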